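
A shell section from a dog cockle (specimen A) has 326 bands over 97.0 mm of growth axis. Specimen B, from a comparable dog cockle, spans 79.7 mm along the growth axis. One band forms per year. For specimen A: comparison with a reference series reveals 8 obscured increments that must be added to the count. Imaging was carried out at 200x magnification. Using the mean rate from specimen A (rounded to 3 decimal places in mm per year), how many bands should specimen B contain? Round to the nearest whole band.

Specimen A: adjusted count: 326 + 8 = 334 bands.
A: Extension rate ≈ 97.0 / 334 = 0.290 mm/yr.
Specimen B: 79.7 mm / 0.290 mm per year = 274.83 years ≈ 275 bands.

275 bands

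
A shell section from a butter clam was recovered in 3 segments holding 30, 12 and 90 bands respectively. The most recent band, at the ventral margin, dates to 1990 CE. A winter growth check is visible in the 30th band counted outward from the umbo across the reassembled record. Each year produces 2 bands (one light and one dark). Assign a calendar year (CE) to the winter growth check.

Total bands = 30 + 12 + 90 = 132.
Between band 30 and the ventral margin there are 132 − 30 = 102 bands.
With 2 bands per year, 102 / 2 = 51 years.
1990 − 51 = 1939 CE.

1939 CE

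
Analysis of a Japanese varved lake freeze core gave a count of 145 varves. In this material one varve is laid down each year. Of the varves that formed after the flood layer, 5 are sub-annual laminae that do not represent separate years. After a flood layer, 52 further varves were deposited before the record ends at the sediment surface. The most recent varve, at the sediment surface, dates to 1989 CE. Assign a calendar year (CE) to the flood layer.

52 varves post-date the flood layer.
52 − 5 false = 47 true varves after the flood layer.
Counting back 47 years from 1989 CE places the flood layer in 1989 − 47 = 1942 CE.

1942 CE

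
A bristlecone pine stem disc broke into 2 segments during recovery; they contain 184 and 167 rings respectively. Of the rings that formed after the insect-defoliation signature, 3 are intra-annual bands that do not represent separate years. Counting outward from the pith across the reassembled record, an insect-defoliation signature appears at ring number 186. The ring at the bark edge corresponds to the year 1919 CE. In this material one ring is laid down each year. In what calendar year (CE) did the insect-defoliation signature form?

1757 CE

Total rings = 184 + 167 = 351.
351 − 186 = 165 rings lie beyond the insect-defoliation signature toward the bark edge.
Removing the 3 false rings leaves 165 − 3 = 162 true rings beyond the insect-defoliation signature.
The ring at the bark edge is 1919 CE, so the insect-defoliation signature dates to 1919 − 162 = 1757 CE.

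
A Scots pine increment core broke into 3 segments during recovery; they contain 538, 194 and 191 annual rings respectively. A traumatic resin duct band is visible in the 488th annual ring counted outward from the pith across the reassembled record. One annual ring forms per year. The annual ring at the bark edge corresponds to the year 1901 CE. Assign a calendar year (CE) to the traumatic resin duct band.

1466 CE

Total annual rings = 538 + 194 + 191 = 923.
The traumatic resin duct band sits at annual ring 488 from the pith, so 923 − 488 = 435 annual rings formed after it.
Counting back 435 years from 1901 CE places the traumatic resin duct band in 1901 − 435 = 1466 CE.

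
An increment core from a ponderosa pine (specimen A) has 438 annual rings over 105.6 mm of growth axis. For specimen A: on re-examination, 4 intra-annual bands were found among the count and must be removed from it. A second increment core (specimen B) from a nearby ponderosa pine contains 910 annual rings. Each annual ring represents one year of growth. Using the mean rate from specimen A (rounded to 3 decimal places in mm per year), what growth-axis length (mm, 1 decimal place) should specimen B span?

221.1 mm

Specimen A: correcting the raw count gives 438 − 4 = 434 true annual rings.
A: 105.6 mm over 434 years gives 105.6 / 434 ≈ 0.243 mm/year.
B's length ≈ 0.243 × 910 = 221.1 mm.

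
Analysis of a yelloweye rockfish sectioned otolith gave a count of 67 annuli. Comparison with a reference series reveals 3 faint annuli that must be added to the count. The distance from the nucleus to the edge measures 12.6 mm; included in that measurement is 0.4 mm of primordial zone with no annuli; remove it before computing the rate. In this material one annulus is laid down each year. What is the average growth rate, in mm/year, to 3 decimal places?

After corrections the count is 67 + 3 = 70 annuli.
Net length = 12.6 − 0.4 = 12.2 mm.
Extension rate ≈ 12.2 / 70 = 0.174 mm/year.

0.174 mm/year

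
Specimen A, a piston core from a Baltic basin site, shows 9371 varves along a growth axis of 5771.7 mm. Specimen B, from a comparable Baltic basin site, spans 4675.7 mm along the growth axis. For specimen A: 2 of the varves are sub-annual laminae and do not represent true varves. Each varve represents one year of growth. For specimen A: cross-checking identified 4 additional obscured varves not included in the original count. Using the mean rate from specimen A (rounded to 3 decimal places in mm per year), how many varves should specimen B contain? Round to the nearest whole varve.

7590 varves

Specimen A: correcting the raw count gives 9371 − 2 + 4 = 9373 true varves.
A: 5771.7 mm over 9373 years gives 5771.7 / 9373 ≈ 0.616 mm per year.
Specimen B: 4675.7 mm / 0.616 mm per year = 7590.42 years ≈ 7590 varves.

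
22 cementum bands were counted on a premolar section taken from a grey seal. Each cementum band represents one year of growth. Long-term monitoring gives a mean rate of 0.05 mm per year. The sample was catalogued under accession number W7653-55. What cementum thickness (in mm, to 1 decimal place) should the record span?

1.1 mm

The record spans 22 years at 0.05 mm per year.
Length ≈ 0.05 × 22 = 1.1 mm.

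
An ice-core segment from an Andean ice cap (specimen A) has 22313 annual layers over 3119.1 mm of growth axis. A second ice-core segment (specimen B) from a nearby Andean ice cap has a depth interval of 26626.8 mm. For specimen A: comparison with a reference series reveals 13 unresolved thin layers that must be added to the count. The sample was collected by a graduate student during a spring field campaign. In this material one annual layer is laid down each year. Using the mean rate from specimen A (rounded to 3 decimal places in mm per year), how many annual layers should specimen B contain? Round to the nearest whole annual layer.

Specimen A: adjusted count: 22313 + 13 = 22326 annual layers.
A: 3119.1 mm over 22326 years gives 3119.1 / 22326 ≈ 0.140 mm/yr.
B spans 26626.8 / 0.140 = 190191.43 years ≈ 190191 annual layers.

190191 annual layers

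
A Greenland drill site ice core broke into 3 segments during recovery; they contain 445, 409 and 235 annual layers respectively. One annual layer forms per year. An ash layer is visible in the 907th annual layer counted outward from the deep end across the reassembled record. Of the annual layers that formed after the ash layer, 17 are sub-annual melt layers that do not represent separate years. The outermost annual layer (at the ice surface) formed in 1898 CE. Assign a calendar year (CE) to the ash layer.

1733 CE

Total annual layers = 445 + 409 + 235 = 1089.
The ash layer sits at annual layer 907 from the deep end, so 1089 − 907 = 182 annual layers formed after it.
Excluding 17 false annual layers: 182 − 17 = 165.
Counting back 165 years from 1898 CE places the ash layer in 1898 − 165 = 1733 CE.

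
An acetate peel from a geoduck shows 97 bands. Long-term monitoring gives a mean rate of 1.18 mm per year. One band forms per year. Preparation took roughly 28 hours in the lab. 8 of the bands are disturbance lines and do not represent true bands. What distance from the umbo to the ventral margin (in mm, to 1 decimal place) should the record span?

Correcting the raw count gives 97 − 8 = 89 true bands.
89 years at 1.18 mm/year gives 1.18 × 89 = 105.0 mm.

105.0 mm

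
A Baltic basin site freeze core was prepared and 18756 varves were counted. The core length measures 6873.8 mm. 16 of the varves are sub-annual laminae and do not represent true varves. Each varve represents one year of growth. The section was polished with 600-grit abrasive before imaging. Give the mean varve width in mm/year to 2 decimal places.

0.37 mm/year

True varve count = 18756 − 16 = 18740.
6873.8 mm over 18740 years gives 6873.8 / 18740 ≈ 0.37 mm/year.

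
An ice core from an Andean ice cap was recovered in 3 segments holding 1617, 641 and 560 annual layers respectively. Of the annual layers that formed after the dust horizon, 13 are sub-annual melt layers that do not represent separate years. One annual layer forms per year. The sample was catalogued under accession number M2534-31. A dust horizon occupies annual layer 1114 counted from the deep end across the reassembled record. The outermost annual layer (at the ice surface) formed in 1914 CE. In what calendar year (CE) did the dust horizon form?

223 CE

Total annual layers = 1617 + 641 + 560 = 2818.
The dust horizon sits at annual layer 1114 from the deep end, so 2818 − 1114 = 1704 annual layers formed after it.
1704 − 13 false = 1691 true annual layers after the dust horizon.
The annual layer at the ice surface is 1914 CE, so the dust horizon dates to 1914 − 1691 = 223 CE.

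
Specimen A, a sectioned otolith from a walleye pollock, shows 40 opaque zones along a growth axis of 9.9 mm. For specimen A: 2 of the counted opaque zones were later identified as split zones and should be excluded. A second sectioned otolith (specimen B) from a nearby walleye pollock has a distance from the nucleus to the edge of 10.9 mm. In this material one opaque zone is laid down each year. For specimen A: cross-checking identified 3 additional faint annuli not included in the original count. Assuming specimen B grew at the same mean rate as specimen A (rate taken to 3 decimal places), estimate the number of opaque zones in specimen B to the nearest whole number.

Specimen A: after corrections the count is 40 − 2 + 3 = 41 opaque zones.
A: Mean rate = 9.9 mm / 41 years ≈ 0.241 mm/year.
Specimen B: 10.9 mm / 0.241 mm per year = 45.23 years ≈ 45 opaque zones.

45 opaque zones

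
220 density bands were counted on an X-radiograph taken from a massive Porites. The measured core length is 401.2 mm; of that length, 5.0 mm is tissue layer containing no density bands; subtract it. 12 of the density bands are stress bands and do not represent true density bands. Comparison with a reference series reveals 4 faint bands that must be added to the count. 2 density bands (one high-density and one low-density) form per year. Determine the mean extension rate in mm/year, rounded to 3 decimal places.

Correcting the raw count gives 220 − 12 + 4 = 212 true density bands.
Dividing by 2 density bands per year: 212 / 2 = 106 years.
Removing the 5.0 mm offcut leaves 401.2 − 5.0 = 396.2 mm.
Mean rate = 396.2 mm / 106 years ≈ 3.738 mm/year.

3.738 mm/year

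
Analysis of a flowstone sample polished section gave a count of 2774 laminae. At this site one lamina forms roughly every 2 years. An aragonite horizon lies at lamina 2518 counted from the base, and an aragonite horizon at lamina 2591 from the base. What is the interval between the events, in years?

146 yr

2591 − 2518 = 73 laminae lie between the two events.
Multiplying by 2 years per lamina: 73 × 2 = 146 years.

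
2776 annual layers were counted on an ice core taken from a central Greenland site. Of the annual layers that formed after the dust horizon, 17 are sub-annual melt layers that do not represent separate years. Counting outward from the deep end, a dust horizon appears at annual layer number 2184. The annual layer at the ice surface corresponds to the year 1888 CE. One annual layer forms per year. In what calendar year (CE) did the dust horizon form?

1313 CE

Between annual layer 2184 and the ice surface there are 2776 − 2184 = 592 annual layers.
592 − 17 false = 575 true annual layers after the dust horizon.
Counting back 575 years from 1888 CE places the dust horizon in 1888 − 575 = 1313 CE.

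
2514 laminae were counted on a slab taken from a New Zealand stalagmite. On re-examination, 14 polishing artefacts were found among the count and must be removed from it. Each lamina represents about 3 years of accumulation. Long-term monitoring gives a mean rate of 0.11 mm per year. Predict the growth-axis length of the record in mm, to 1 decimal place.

True lamina count = 2514 − 14 = 2500.
Multiplying by 3 years per lamina: 2500 × 3 = 7500 years.
Predicted length = 0.11 mm/year × 7500 years = 825.0 mm.

825.0 mm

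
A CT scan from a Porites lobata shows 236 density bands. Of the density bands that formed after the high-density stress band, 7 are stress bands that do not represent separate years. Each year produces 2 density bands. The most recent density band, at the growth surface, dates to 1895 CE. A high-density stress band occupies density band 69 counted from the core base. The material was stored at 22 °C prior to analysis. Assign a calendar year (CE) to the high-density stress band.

1815 CE

The high-density stress band sits at density band 69 from the core base, so 236 − 69 = 167 density bands formed after it.
Excluding 7 false density bands: 167 − 7 = 160.
160 density bands at 2 per year is 160 / 2 = 80 years.
Counting back 80 years from 1895 CE places the high-density stress band in 1895 − 80 = 1815 CE.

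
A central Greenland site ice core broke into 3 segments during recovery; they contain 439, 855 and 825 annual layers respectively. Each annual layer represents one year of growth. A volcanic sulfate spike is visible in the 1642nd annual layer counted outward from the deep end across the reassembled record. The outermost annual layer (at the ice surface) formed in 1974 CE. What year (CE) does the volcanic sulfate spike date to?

1497 CE

Total annual layers = 439 + 855 + 825 = 2119.
Between annual layer 1642 and the ice surface there are 2119 − 1642 = 477 annual layers.
1974 − 477 = 1497 CE.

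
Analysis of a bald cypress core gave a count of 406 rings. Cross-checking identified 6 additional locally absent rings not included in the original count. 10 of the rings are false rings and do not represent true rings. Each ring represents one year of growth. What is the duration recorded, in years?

True ring count = 406 − 10 + 6 = 402.
At one ring per year, that is 402 years.

402 years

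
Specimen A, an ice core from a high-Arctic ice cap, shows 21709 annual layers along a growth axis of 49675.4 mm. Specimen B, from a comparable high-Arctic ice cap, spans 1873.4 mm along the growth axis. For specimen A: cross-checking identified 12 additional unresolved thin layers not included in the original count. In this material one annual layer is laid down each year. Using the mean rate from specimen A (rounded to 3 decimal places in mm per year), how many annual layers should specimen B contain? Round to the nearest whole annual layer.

819 annual layers

Specimen A: after corrections the count is 21709 + 12 = 21721 annual layers.
A: Mean rate = 49675.4 mm / 21721 years ≈ 2.287 mm per year.
B spans 1873.4 / 2.287 = 819.15 years ≈ 819 annual layers.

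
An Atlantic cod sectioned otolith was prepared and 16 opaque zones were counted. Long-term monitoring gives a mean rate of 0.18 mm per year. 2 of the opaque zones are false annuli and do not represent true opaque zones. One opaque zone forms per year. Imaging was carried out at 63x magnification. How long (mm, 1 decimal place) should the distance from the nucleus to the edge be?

2.5 mm

After corrections the count is 16 − 2 = 14 opaque zones.
14 years at 0.18 mm/year gives 0.18 × 14 = 2.5 mm.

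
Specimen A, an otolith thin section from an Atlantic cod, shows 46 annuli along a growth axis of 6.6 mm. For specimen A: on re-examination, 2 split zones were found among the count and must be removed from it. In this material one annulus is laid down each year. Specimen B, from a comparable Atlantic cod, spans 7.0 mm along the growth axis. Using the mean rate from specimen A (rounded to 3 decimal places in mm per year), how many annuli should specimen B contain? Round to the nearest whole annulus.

Specimen A: correcting the raw count gives 46 − 2 = 44 true annuli.
A: Extension rate ≈ 6.6 / 44 = 0.150 mm/yr.
Specimen B: 7.0 mm / 0.150 mm per year = 46.67 years ≈ 47 annuli.

47 annuli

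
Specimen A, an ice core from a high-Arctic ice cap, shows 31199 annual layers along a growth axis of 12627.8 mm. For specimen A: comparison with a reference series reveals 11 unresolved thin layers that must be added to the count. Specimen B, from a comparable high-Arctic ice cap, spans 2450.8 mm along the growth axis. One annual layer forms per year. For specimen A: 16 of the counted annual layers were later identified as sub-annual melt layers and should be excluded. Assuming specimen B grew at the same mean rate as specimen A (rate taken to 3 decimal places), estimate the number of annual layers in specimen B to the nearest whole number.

Specimen A: after corrections the count is 31199 − 16 + 11 = 31194 annual layers.
A: Mean rate = 12627.8 mm / 31194 years ≈ 0.405 mm/year.
Specimen B: 2450.8 mm / 0.405 mm per year = 6051.36 years ≈ 6051 annual layers.

6051 annual layers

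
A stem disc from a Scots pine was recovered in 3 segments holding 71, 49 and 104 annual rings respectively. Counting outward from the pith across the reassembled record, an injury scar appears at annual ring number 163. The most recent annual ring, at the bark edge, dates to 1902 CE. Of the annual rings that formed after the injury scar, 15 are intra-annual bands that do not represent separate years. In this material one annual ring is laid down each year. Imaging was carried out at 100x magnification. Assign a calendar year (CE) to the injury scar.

Total annual rings = 71 + 49 + 104 = 224.
The injury scar sits at annual ring 163 from the pith, so 224 − 163 = 61 annual rings formed after it.
Removing the 15 false annual rings leaves 61 − 15 = 46 true annual rings beyond the injury scar.
Counting back 46 years from 1902 CE places the injury scar in 1902 − 46 = 1856 CE.

1856 CE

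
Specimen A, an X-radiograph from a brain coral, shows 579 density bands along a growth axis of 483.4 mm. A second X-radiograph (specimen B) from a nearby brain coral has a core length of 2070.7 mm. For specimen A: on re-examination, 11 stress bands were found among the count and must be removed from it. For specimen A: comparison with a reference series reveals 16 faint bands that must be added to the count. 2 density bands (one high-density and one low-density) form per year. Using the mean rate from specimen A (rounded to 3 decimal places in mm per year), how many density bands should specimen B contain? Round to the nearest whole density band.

Specimen A: true density band count = 579 − 11 + 16 = 584.
Specimen A: dividing by 2 density bands per year: 584 / 2 = 292 years.
A: Extension rate ≈ 483.4 / 292 = 1.655 mm/year.
For B, 2070.7 / 1.655 = 1251.18 years; at 2 density bands per year that is 1251.18 × 2 ≈ 2502 density bands.

2502 density bands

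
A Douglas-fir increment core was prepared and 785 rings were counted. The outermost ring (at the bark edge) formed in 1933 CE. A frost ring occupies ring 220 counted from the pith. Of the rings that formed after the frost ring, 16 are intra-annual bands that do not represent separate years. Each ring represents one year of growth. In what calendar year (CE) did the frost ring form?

785 − 220 = 565 rings lie beyond the frost ring toward the bark edge.
565 − 16 false = 549 true rings after the frost ring.
Counting back 549 years from 1933 CE places the frost ring in 1933 − 549 = 1384 CE.

1384 CE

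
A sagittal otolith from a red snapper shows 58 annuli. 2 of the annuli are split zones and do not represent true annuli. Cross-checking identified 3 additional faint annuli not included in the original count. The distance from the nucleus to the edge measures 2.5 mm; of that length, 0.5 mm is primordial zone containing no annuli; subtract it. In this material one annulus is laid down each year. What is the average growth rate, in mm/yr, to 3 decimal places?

True annulus count = 58 − 2 + 3 = 59.
Removing the 0.5 mm offcut leaves 2.5 − 0.5 = 2.0 mm.
2.0 mm over 59 years gives 2.0 / 59 ≈ 0.034 mm/yr.

0.034 mm/yr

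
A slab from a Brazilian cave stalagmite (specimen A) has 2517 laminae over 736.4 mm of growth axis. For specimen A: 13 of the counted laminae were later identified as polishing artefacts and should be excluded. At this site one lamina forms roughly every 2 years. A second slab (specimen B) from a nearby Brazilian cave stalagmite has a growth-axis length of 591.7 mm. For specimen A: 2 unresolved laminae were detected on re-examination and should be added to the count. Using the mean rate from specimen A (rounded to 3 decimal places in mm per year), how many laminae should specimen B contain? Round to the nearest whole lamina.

Specimen A: after corrections the count is 2517 − 13 + 2 = 2506 laminae.
Specimen A: at 2 years per lamina, 2506 × 2 = 5012 years.
A: Extension rate ≈ 736.4 / 5012 = 0.147 mm per year.
For B, 591.7 / 0.147 = 4025.17 years; at 2 years per lamina that is 4025.17 / 2 ≈ 2013 laminae.

2013 laminae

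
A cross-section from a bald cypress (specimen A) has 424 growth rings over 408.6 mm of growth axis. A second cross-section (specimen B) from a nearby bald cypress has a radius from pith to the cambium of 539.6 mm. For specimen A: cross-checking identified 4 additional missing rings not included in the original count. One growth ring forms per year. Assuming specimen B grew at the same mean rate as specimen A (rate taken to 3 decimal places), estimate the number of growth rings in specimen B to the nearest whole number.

Specimen A: after corrections the count is 424 + 4 = 428 growth rings.
A: 408.6 mm over 428 years gives 408.6 / 428 ≈ 0.955 mm per year.
B spans 539.6 / 0.955 = 565.03 years ≈ 565 growth rings.

565 growth rings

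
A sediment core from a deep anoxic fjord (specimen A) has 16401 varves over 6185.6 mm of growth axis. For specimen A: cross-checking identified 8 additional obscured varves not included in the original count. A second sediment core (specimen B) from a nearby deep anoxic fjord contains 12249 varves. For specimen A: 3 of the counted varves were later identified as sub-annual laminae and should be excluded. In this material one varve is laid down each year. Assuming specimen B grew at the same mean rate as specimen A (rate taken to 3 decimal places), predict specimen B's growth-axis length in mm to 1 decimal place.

4617.9 mm

Specimen A: after corrections the count is 16401 − 3 + 8 = 16406 varves.
A: Mean rate = 6185.6 mm / 16406 years ≈ 0.377 mm/yr.
B's length ≈ 0.377 × 12249 = 4617.9 mm.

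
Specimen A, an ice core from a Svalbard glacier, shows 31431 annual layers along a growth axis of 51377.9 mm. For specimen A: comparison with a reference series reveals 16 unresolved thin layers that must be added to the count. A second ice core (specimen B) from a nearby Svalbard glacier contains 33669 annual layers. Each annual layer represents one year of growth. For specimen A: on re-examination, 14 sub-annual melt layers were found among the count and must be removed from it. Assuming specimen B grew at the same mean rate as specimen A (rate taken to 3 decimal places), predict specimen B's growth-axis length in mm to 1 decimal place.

55048.8 mm

Specimen A: true annual layer count = 31431 − 14 + 16 = 31433.
A: Mean rate = 51377.9 mm / 31433 years ≈ 1.635 mm/year.
Length of B = 1.635 × 33669 = 55048.8 mm.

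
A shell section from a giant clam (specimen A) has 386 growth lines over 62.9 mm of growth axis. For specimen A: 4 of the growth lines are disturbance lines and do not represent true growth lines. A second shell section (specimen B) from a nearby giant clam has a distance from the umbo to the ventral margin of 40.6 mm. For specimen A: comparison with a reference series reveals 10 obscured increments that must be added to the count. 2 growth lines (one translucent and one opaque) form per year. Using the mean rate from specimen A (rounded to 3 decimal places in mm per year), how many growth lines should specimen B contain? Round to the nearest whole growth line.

Specimen A: correcting the raw count gives 386 − 4 + 10 = 392 true growth lines.
Specimen A: dividing by 2 growth lines per year: 392 / 2 = 196 years.
A: 62.9 mm over 196 years gives 62.9 / 196 ≈ 0.321 mm/yr.
Specimen B: 40.6 mm / 0.321 mm per year = 126.48 years; at 2 growth lines per year that is 126.48 × 2 ≈ 253 growth lines.

253 growth lines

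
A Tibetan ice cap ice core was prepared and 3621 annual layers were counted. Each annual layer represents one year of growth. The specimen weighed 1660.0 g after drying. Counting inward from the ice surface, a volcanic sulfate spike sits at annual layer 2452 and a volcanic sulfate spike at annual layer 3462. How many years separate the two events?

1010 yr

The two markers are separated by 3462 − 2452 = 1010 annual layers.
That is 1010 years at one annual layer per year.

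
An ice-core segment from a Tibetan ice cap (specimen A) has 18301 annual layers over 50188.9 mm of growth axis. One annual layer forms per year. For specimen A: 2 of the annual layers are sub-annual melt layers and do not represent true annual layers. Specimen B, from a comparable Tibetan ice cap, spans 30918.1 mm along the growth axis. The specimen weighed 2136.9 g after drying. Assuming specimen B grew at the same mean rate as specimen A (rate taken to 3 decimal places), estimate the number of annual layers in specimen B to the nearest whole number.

Specimen A: correcting the raw count gives 18301 − 2 = 18299 true annual layers.
A: Extension rate ≈ 50188.9 / 18299 = 2.743 mm/year.
B spans 30918.1 / 2.743 = 11271.64 years ≈ 11272 annual layers.

11272 annual layers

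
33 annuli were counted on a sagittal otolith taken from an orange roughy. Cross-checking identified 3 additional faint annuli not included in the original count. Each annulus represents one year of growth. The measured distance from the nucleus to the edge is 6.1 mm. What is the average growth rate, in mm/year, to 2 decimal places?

Adjusted count: 33 + 3 = 36 annuli.
Extension rate ≈ 6.1 / 36 = 0.17 mm/year.

0.17 mm/year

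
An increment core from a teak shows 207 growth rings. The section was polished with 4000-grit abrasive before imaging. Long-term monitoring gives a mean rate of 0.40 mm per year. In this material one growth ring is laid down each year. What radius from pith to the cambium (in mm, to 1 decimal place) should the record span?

207 years of growth are recorded.
207 years at 0.40 mm/year gives 0.40 × 207 = 82.8 mm.

82.8 mm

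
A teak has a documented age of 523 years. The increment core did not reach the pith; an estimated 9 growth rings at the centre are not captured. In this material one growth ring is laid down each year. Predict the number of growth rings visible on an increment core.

514 growth rings

Expected growth rings over 523 years: 523.
523 − 9 missed = 514 growth rings expected in the prepared section.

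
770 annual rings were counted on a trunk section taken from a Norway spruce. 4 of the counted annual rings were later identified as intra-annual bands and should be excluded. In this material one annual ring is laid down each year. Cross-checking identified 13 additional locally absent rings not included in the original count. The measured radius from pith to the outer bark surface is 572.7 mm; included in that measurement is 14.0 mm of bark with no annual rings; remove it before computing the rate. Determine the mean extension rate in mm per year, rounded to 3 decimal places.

True annual ring count = 770 − 4 + 13 = 779.
The growth record spans 572.7 − 14.0 = 558.7 mm.
Mean rate = 558.7 mm / 779 years ≈ 0.717 mm per year.

0.717 mm per year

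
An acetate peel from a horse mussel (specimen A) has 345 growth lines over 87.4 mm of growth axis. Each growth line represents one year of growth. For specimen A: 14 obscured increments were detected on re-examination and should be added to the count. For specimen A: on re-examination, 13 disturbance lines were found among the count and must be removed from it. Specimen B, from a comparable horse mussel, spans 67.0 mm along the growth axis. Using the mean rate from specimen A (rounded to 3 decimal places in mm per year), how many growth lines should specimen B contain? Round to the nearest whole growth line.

Specimen A: correcting the raw count gives 345 − 13 + 14 = 346 true growth lines.
A: Extension rate ≈ 87.4 / 346 = 0.253 mm per year.
Specimen B: 67.0 mm / 0.253 mm per year = 264.82 years ≈ 265 growth lines.

265 growth lines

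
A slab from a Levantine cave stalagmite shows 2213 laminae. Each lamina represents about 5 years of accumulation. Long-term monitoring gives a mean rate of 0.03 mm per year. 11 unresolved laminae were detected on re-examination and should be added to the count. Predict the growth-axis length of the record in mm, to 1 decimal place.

True lamina count = 2213 + 11 = 2224.
At 5 years per lamina, 2224 × 5 = 11120 years.
Predicted length = 0.03 mm/year × 11120 years = 333.6 mm.

333.6 mm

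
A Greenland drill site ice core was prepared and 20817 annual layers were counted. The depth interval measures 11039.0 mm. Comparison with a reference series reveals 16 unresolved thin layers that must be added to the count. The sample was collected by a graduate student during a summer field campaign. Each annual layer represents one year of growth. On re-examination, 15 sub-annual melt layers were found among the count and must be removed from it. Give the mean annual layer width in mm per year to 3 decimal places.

0.530 mm per year

After corrections the count is 20817 − 15 + 16 = 20818 annual layers.
Extension rate ≈ 11039.0 / 20818 = 0.530 mm per year.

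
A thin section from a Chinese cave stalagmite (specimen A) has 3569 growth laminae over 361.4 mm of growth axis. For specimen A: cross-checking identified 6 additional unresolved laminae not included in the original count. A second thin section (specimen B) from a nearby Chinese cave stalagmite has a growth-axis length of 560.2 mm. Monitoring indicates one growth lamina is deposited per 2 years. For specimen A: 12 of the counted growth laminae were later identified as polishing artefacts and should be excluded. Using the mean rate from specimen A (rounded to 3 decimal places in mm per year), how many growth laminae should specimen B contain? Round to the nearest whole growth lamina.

5492 growth laminae

Specimen A: after corrections the count is 3569 − 12 + 6 = 3563 growth laminae.
Specimen A: at 2 years per growth lamina, 3563 × 2 = 7126 years.
A: Mean rate = 361.4 mm / 7126 years ≈ 0.051 mm per year.
B spans 560.2 / 0.051 = 10984.31 years; at 2 years per growth lamina that is 10984.31 / 2 ≈ 5492 growth laminae.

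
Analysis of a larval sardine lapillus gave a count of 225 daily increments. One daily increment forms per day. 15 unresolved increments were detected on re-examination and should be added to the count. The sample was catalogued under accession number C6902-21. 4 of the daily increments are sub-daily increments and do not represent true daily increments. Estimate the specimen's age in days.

236 days

True daily increment count = 225 − 4 + 15 = 236.
At one daily increment per day, that is 236 days.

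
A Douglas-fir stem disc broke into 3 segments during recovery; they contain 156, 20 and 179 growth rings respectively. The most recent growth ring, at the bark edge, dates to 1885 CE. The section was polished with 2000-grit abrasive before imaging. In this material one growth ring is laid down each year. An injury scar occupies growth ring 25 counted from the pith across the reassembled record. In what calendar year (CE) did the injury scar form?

Total growth rings = 156 + 20 + 179 = 355.
355 − 25 = 330 growth rings lie beyond the injury scar toward the bark edge.
1885 − 330 = 1555 CE.

1555 CE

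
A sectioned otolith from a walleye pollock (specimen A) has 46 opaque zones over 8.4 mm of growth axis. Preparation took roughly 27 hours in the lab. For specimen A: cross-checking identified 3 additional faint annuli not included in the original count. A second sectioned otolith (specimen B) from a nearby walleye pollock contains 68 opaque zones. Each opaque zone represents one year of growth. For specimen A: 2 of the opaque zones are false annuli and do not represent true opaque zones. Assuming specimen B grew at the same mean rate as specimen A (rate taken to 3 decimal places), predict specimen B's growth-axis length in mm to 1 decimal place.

Specimen A: after corrections the count is 46 − 2 + 3 = 47 opaque zones.
A: 8.4 mm over 47 years gives 8.4 / 47 ≈ 0.179 mm/yr.
For B, 0.179 mm/year × 68 years = 12.2 mm.

12.2 mm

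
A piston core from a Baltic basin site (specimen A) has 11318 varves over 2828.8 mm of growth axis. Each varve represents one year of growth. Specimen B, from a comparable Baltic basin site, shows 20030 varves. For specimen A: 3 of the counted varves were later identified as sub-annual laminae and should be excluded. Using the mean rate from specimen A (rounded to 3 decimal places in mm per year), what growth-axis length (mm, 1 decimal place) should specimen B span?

Specimen A: adjusted count: 11318 − 3 = 11315 varves.
A: Extension rate ≈ 2828.8 / 11315 = 0.250 mm/year.
B's length ≈ 0.250 × 20030 = 5007.5 mm.

5007.5 mm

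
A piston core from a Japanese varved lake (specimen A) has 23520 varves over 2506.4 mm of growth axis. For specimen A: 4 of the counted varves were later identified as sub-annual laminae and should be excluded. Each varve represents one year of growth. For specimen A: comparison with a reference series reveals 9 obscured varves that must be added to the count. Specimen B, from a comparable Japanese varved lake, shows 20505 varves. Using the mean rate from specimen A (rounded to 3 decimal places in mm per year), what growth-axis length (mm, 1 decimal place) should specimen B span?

2194.0 mm

Specimen A: after corrections the count is 23520 − 4 + 9 = 23525 varves.
A: Extension rate ≈ 2506.4 / 23525 = 0.107 mm per year.
For B, 0.107 mm/year × 20505 years = 2194.0 mm.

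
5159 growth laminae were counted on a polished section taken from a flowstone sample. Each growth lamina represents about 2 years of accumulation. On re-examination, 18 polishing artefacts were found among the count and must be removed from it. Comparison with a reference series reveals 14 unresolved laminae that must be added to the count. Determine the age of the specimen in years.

10310 years

Correcting the raw count gives 5159 − 18 + 14 = 5155 true growth laminae.
At 2 years per growth lamina, 5155 × 2 = 10310 years.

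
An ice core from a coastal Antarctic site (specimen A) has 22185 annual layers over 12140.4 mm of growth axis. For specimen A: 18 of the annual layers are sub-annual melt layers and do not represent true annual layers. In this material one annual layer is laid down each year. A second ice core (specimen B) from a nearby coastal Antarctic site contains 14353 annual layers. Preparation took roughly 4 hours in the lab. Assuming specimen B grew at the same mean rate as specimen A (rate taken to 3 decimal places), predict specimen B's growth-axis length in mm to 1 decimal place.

Specimen A: true annual layer count = 22185 − 18 = 22167.
A: Mean rate = 12140.4 mm / 22167 years ≈ 0.548 mm/yr.
Length of B = 0.548 × 14353 = 7865.4 mm.

7865.4 mm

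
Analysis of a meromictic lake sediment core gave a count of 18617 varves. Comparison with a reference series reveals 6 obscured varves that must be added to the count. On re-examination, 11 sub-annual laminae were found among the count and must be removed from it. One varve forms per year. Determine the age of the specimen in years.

Adjusted count: 18617 − 11 + 6 = 18612 varves.
One varve per year makes the duration 18612 years.

18612 years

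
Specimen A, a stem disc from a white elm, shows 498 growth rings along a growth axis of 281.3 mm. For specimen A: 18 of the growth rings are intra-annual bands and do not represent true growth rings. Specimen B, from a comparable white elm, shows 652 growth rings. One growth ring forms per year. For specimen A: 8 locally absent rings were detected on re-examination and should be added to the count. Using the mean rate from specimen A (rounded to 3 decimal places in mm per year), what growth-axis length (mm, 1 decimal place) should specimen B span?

375.6 mm

Specimen A: correcting the raw count gives 498 − 18 + 8 = 488 true growth rings.
A: 281.3 mm over 488 years gives 281.3 / 488 ≈ 0.576 mm/year.
Length of B = 0.576 × 652 = 375.6 mm.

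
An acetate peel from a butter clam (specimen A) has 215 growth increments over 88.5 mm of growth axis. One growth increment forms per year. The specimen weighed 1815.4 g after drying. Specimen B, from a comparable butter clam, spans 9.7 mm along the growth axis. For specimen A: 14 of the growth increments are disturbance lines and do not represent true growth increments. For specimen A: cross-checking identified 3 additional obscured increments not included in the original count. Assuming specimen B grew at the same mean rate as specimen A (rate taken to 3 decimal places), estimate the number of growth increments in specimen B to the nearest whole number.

Specimen A: adjusted count: 215 − 14 + 3 = 204 growth increments.
A: 88.5 mm over 204 years gives 88.5 / 204 ≈ 0.434 mm/yr.
Specimen B: 9.7 mm / 0.434 mm per year = 22.35 years ≈ 22 growth increments.

22 growth increments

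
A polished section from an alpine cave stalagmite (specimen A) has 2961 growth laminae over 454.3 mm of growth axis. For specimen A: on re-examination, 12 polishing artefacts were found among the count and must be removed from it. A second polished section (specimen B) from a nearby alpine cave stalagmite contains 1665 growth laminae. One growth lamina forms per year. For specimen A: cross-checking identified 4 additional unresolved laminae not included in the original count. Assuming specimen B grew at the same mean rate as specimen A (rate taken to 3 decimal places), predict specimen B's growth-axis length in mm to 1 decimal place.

Specimen A: adjusted count: 2961 − 12 + 4 = 2953 growth laminae.
A: 454.3 mm over 2953 years gives 454.3 / 2953 ≈ 0.154 mm/yr.
For B, 0.154 mm/year × 1665 years = 256.4 mm.

256.4 mm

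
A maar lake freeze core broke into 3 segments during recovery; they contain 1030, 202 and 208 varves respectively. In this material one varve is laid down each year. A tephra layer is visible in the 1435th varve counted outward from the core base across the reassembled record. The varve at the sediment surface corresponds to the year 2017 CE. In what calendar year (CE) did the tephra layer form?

2012 CE

Total varves = 1030 + 202 + 208 = 1440.
1440 − 1435 = 5 varves lie beyond the tephra layer toward the sediment surface.
The varve at the sediment surface is 2017 CE, so the tephra layer dates to 2017 − 5 = 2012 CE.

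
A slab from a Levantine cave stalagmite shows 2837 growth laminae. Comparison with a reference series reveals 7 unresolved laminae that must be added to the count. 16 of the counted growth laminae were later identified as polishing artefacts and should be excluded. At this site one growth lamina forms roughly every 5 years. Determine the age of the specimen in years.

14140 years

After corrections the count is 2837 − 16 + 7 = 2828 growth laminae.
2828 growth laminae at 5 years each span 2828 × 5 = 14140 years.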